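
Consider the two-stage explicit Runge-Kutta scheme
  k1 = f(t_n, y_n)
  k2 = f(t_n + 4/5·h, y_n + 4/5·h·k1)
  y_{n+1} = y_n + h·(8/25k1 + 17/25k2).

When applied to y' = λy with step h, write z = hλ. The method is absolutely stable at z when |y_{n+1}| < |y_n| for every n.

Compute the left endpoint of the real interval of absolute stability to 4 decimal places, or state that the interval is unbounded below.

z* = -1.8382.

Set f=λy, z=hλ:
  k1=λy_n ⇒ h·k1=z·y_n;  k2=λ(1+4/5z)y_n ⇒ h·k2=z(1+4/5z)y_n
  y_{n+1}/y_n = 1 + 8/25z + 17/25z(1+4/5z) = 1 + z + 68/125z²
  Hence R(z) = 1 + z + 68/125z².

Solve |R(x)|<1 on ℝ⁻.
x=-1.57: |R|=0.7709
R=1: x+68/125x²=0 ⇒ x=−125/68=-1.8382; min R=1−1/(4·68/125)=0.5404>−1
Confirm numerically:
  x=-1.685: |R|=0.85954 <1
  x=-1.438: |R|=0.68691 <1
  x=-1.293: |R|=0.61649 <1
  x=-1.274: |R|=0.60895 <1
  x=-2.390: |R|=1.71738 >1
  x=-2.006: |R|=1.18308 >1
Interval (-1.8382, 0).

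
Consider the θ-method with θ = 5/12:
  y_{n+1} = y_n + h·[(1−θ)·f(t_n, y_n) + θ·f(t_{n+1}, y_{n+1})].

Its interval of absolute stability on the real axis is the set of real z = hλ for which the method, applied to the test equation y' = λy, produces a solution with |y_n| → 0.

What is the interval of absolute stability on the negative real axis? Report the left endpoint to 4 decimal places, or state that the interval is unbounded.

Test eqn y'=λy, z=hλ:
  y_{n+1} = y_n + z·[7/12·y_n + 5/12·y_{n+1}] ⇒ (1 − 5/12z)y_{n+1} = (1 + 7/12z)y_n
  Hence R(z) = (1 + 7/12z)/(1 − 5/12z).

Need |R(x)|<1, x<0.
x=-0.68: |R|=0.4701
R=−1: 1+7/12x = −1+5/12x ⇒ -1/6x=2 ⇒ x=2/(-1/6)=-12.0000
Confirm numerically:
  x=-9.694: |R|=0.92373 <1
  x=-8.969: |R|=0.89336 <1
  x=-5.925: |R|=0.70811 <1
  x=-12.395: |R|=1.01068 >1
  x=-12.356: |R|=1.00965 >1
  x=-12.063: |R|=1.00174 >1
Stable set (-12.0000, 0).

(-12.0000, 0).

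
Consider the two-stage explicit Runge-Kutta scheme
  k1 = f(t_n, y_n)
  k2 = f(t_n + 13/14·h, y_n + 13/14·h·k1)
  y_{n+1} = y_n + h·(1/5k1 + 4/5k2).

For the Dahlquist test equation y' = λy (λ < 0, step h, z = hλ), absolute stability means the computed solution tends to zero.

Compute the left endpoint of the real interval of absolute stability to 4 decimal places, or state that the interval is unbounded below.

z* = -1.3462.

With y'=λy (z=hλ):
  k1=λy_n ⇒ h·k1=z·y_n;  k2=λ(1+13/14z)y_n ⇒ h·k2=z(1+13/14z)y_n
  y_{n+1}/y_n = 1 + 1/5z + 4/5z(1+13/14z) = 1 + z + 26/35z²
  Hence R(z) = 1 + z + 26/35z².

Boundary: |R(x)|=1, x<0.
x=-0.33: |R|=0.7509
R=1: x+26/35x²=0 ⇒ x=−35/26=-1.3462; min R=1−1/(4·26/35)=0.6635>−1
Confirm numerically:
  x=-1.064: |R|=0.77699 <1
  x=-1.059: |R|=0.77410 <1
  x=-1.046: |R|=0.76677 <1
  x=-0.857: |R|=0.68859 <1
  x=-1.619: |R|=1.32815 >1
  x=-1.614: |R|=1.32114 >1
  x=-1.410: |R|=1.06687 >1
Stable set (-1.3462, 0).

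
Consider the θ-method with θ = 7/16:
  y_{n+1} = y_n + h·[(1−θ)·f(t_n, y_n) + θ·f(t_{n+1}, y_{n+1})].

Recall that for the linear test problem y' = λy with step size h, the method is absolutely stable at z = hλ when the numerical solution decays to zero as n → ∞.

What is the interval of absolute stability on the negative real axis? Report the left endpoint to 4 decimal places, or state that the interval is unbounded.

z∈(-16.0000,0).

Test eqn y'=λy, z=hλ:
  y_{n+1} = y_n + z·[9/16·y_n + 7/16·y_{n+1}] ⇒ (1 − 7/16z)y_{n+1} = (1 + 9/16z)y_n
  ⇒ R(z) = (1 + 9/16z)/(1 − 7/16z).

Solve |R(x)|<1 on ℝ⁻.
x=-0.82: |R|=0.3965
R=−1: 1+9/16x = −1+7/16x ⇒ -1/8x=2 ⇒ x=2/(-1/8)=-16.0000
Confirm numerically:
  x=-13.363: |R|=0.95185 <1
  x=-11.543: |R|=0.90791 <1
  x=-8.897: |R|=0.81852 <1
  x=-8.777: |R|=0.81345 <1
  x=-16.586: |R|=1.00887 >1
  x=-16.476: |R|=1.00725 >1
  x=-16.068: |R|=1.00106 >1
Stable set (-16.0000, 0).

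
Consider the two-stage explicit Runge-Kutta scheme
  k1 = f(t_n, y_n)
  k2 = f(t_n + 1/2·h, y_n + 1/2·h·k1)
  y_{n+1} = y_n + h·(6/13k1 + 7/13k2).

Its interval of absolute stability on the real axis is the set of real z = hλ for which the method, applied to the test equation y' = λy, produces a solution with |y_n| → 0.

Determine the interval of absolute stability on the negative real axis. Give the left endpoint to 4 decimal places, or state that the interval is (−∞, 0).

z∈(-3.7143,0).

Test eqn y'=λy, z=hλ:
  k1=λy_n ⇒ h·k1=z·y_n;  k2=λ(1+1/2z)y_n ⇒ h·k2=z(1+1/2z)y_n
  y_{n+1}/y_n = 1 + 6/13z + 7/13z(1+1/2z) = 1 + z + 7/26z²
  so R(z) = 1 + z + 7/26z².

Find x<0 with |R(x)|<1.
x=-1.64: |R|=0.0841
R=1: x+7/26x²=0 ⇒ x=−26/7=-3.7143; min R=1−1/(4·7/26)=0.0714>−1
Confirm numerically:
  x=-3.069: |R|=0.46682 <1
  x=-2.000: |R|=0.07692 <1
  x=-1.846: |R|=0.07146 <1
  x=-1.532: |R|=0.09989 <1
  x=-4.287: |R|=1.66102 >1
  x=-4.020: |R|=1.33088 >1
  x=-3.888: |R|=1.18184 >1
Interval (-3.7143, 0).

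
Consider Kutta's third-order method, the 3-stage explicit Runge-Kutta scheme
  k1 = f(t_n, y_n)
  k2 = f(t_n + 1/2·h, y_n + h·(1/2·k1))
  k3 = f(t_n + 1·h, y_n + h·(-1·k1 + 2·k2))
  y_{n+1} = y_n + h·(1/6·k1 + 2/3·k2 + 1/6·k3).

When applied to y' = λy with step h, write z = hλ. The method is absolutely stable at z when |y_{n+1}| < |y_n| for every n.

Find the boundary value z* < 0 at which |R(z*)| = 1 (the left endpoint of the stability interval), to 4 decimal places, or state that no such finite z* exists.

z* = -2.5127.

Test eqn y'=λy, z=hλ:
  order 3, 3-stage ⇒ R(z)=1+z+z^2/2+z^3/6
  (e.g. R(-0.8)=0.43467, |R|=0.43467)

Boundary: |R(x)|=1, x<0.
x=-0.8: |R|=0.4347
|R(-2.62)|=1.1853 |R(-0.66)|=0.5099 |R(-0.59)|=0.5498
Bisect:
  x_lo=-3.0328 |R|=2.0830  x_hi=-0.2260 |R|=0.7976
  mid=-1.62940 |R|=0.02292 →hi
  mid=-2.33108 |R|=0.72527 →hi
  mid=-2.68192 |R|=1.30061 →lo
  mid=-2.50650 |R|=0.98976 →hi
  mid=-2.59421 |R|=1.13906 →lo
  mid=-2.55036 |R|=1.06292 →lo
  mid=-2.52843 |R|=1.02597 →lo
  ...
  [-2.51284,-2.51267] ⇒ x*=-2.5127
So |R|<1 on (-2.5127, 0).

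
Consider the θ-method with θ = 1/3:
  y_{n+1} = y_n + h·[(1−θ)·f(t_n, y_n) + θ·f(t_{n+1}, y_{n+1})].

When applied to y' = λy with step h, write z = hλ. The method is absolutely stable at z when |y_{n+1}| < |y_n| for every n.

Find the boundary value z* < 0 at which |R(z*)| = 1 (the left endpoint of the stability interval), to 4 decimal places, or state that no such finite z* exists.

With y'=λy (z=hλ):
  y_{n+1} = y_n + z·[2/3·y_n + 1/3·y_{n+1}] ⇒ (1 − 1/3z)y_{n+1} = (1 + 2/3z)y_n
  ⇒ R(z) = (1 + 2/3z)/(1 − 1/3z).

Find x<0 with |R(x)|<1.
x=-1.02: |R|=0.2388
R=−1: 1+2/3x = −1+1/3x ⇒ -1/3x=2 ⇒ x=2/(-1/3)=-6.0000
Confirm numerically:
  x=-5.515: |R|=0.94304 <1
  x=-4.634: |R|=0.82106 <1
  x=-4.601: |R|=0.81595 <1
  x=-4.288: |R|=0.76509 <1
  x=-6.197: |R|=1.02142 >1
  x=-6.034: |R|=1.00376 >1
So |R|<1 on (-6.0000, 0).

left endpoint -6.0000.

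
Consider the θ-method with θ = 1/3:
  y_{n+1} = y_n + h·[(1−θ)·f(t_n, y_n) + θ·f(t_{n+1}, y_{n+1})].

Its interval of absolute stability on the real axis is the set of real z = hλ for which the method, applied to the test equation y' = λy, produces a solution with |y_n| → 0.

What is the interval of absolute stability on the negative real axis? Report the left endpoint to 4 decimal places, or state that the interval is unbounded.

(-6.0000, 0).

Test eqn y'=λy, z=hλ:
  y_{n+1} = y_n + z·[2/3·y_n + 1/3·y_{n+1}] ⇒ (1 − 1/3z)y_{n+1} = (1 + 2/3z)y_n
  ⇒ R(z) = (1 + 2/3z)/(1 − 1/3z).

Boundary: |R(x)|=1, x<0.
x=-1.65: |R|=0.0645
R=−1: 1+2/3x = −1+1/3x ⇒ -1/3x=2 ⇒ x=2/(-1/3)=-6.0000
Confirm numerically:
  x=-5.979: |R|=0.99766 <1
  x=-4.989: |R|=0.87345 <1
  x=-3.794: |R|=0.67530 <1
  x=-6.545: |R|=1.05710 >1
  x=-6.499: |R|=1.05253 >1
  x=-6.317: |R|=1.03402 >1
So |R|<1 on (-6.0000, 0).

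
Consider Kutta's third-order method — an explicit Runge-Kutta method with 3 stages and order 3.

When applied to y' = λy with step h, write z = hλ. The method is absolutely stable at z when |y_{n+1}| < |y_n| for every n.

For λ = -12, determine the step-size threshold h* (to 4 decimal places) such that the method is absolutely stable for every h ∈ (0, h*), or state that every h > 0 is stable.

With y'=λy (z=hλ):
  order 3, 3-stage ⇒ R(z)=1+z+z^2/2+z^3/6
  (e.g. R(-0.35)=0.70410, |R|=0.70410)

Need |R(x)|<1, x<0.
x=-0.35: |R|=0.7041
|R(-2.19)|=0.5425 |R(-1.14)|=0.2629 |R(-0.71)|=0.4824
Bisect:
  x_lo=-3.2102 |R|=2.5713  x_hi=-0.1584 |R|=0.8535
  mid=-1.68429 |R|=0.06222 →hi
  mid=-2.44726 |R|=0.89552 →hi
  mid=-2.82874 |R|=1.60033 →lo
  mid=-2.63800 |R|=1.21813 →lo
  mid=-2.54263 |R|=1.04981 →lo
  mid=-2.49494 |R|=0.97096 →hi
  mid=-2.51878 |R|=1.00995 →lo
  mid=-2.50686 |R|=0.99035 →hi
  mid=-2.51282 |R|=1.00013 →lo
  mid=-2.50984 |R|=0.99523 →hi
  ...
  [-2.51282,-2.51264] ⇒ x*=-2.5127
Interval (-2.5127, 0).

(-2.5127,0); λ=-12 ⇒ h* = 0.2094.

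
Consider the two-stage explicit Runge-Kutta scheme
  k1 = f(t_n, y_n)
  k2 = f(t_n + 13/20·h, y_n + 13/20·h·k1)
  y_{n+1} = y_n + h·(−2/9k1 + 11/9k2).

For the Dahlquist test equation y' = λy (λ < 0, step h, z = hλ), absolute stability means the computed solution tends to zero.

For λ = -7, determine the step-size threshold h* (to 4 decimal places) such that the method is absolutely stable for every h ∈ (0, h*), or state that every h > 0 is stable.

(-1.2587,0); λ=-7 ⇒ h* = (180/143)/7 = 0.1798.

Set f=λy, z=hλ:
  k1=λy_n ⇒ h·k1=z·y_n;  k2=λ(1+13/20z)y_n ⇒ h·k2=z(1+13/20z)y_n
  y_{n+1}/y_n = 1 − 2/9z + 11/9z(1+13/20z) = 1 + z + 143/180z²
  Hence R(z) = 1 + z + 143/180z².

Boundary: |R(x)|=1, x<0.
x=-1.37: |R|=1.1211
R=1: x+143/180x²=0 ⇒ x=−180/143=-1.2587; min R=1−1/(4·143/180)=0.6853>−1
Confirm numerically:
  x=-0.896: |R|=0.74179 <1
  x=-0.790: |R|=0.70581 <1
  x=-0.753: |R|=0.69746 <1
  x=-1.617: |R|=1.46023 >1
  x=-1.433: |R|=1.19838 >1
Interval (-1.2587, 0).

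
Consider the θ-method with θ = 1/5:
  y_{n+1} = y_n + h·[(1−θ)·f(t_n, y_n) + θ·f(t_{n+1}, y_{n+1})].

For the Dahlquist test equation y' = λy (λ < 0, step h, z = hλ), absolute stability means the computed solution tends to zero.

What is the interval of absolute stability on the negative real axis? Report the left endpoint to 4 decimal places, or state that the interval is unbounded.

(-3.3333, 0).

On y'=λy, z=hλ:
  y_{n+1} = y_n + z·[4/5·y_n + 1/5·y_{n+1}] ⇒ (1 − 1/5z)y_{n+1} = (1 + 4/5z)y_n
  ⇒ R(z) = (1 + 4/5z)/(1 − 1/5z).

Solve |R(x)|<1 on ℝ⁻.
x=-0.49: |R|=0.5537
R=−1: 1+4/5x = −1+1/5x ⇒ -3/5x=2 ⇒ x=2/(-3/5)=-3.3333
Confirm numerically:
  x=-2.856: |R|=0.81772 <1
  x=-2.768: |R|=0.78167 <1
  x=-2.428: |R|=0.63436 <1
  x=-2.224: |R|=0.53931 <1
  x=-3.680: |R|=1.11982 >1
  x=-3.393: |R|=1.02133 >1
So |R|<1 on (-3.3333, 0).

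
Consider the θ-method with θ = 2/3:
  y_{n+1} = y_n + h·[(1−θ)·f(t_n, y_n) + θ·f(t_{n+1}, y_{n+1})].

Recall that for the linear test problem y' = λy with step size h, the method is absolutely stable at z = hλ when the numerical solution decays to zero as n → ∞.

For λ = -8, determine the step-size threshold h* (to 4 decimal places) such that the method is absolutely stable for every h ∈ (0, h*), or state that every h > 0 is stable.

(−∞, 0) — no finite endpoint. Any h>0 works for λ=-8.

On y'=λy, z=hλ:
  y_{n+1} = y_n + z·[1/3·y_n + 2/3·y_{n+1}] ⇒ (1 − 2/3z)y_{n+1} = (1 + 1/3z)y_n
  so R(z) = (1 + 1/3z)/(1 − 2/3z).

Solve |R(x)|<1 on ℝ⁻.
x=-1.14: |R|=0.3523
x=-2: |R|=0.1429
x=-10: |R|=0.3043
x=-100: |R|=0.4778
θ=2/3≥1/2 ⇒ |1+1/3x|<|1−2/3x| ∀x<0 ⇒ interval (−∞,0).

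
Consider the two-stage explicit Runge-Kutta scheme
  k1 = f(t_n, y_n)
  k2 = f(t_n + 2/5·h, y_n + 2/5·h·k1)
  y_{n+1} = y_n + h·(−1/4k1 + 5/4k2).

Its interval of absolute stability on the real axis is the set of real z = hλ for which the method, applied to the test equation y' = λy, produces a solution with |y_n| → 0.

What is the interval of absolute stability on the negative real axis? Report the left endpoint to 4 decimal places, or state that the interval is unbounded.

On y'=λy, z=hλ:
  k1=λy_n ⇒ h·k1=z·y_n;  k2=λ(1+2/5z)y_n ⇒ h·k2=z(1+2/5z)y_n
  y_{n+1}/y_n = 1 − 1/4z + 5/4z(1+2/5z) = 1 + z + 1/2z²
  so R(z) = 1 + z + 1/2z².

Solve |R(x)|<1 on ℝ⁻.
x=-1.05: |R|=0.5012
R=1: x+1/2x²=0 ⇒ x=−2=-2.0000; min R=1−1/(4·1/2)=0.5000>−1
Confirm numerically:
  x=-1.557: |R|=0.65512 <1
  x=-0.994: |R|=0.50002 <1
  x=-0.884: |R|=0.50673 <1
  x=-2.584: |R|=1.75453 >1
  x=-2.369: |R|=1.43708 >1
  x=-2.270: |R|=1.30645 >1
Stable set (-2.0000, 0).

z∈(-2.0000,0).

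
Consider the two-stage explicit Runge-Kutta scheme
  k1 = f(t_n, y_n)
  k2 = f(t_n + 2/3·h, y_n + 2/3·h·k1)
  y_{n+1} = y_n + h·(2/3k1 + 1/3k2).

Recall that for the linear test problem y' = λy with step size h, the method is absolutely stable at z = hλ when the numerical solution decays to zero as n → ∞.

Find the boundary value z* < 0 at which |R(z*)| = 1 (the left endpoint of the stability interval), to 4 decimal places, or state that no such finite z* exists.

left endpoint -4.5000.

Set f=λy, z=hλ:
  k1=λy_n ⇒ h·k1=z·y_n;  k2=λ(1+2/3z)y_n ⇒ h·k2=z(1+2/3z)y_n
  y_{n+1}/y_n = 1 + 2/3z + 1/3z(1+2/3z) = 1 + z + 2/9z²
  ⇒ R(z) = 1 + z + 2/9z².

Find x<0 with |R(x)|<1.
x=-1.11: |R|=0.1638
R=1: x+2/9x²=0 ⇒ x=−9/2=-4.5000; min R=1−1/(4·2/9)=-0.1250>−1
Confirm numerically:
  x=-4.107: |R|=0.64132 <1
  x=-3.461: |R|=0.20089 <1
  x=-3.375: |R|=0.15625 <1
  x=-2.293: |R|=0.12459 <1
  x=-4.788: |R|=1.30643 >1
  x=-4.673: |R|=1.17965 >1
  x=-4.566: |R|=1.06697 >1
Stable set (-4.5000, 0).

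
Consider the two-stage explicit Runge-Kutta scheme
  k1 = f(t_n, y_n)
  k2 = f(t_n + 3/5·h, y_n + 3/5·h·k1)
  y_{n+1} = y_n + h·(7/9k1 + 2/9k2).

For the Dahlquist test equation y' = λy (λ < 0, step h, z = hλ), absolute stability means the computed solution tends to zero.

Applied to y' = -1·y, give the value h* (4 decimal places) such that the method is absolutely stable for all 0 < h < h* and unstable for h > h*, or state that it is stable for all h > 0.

(-7.5000,0); λ=-1 ⇒ h* = (15/2)/1 = 7.5000.

On y'=λy, z=hλ:
  k1=λy_n ⇒ h·k1=z·y_n;  k2=λ(1+3/5z)y_n ⇒ h·k2=z(1+3/5z)y_n
  y_{n+1}/y_n = 1 + 7/9z + 2/9z(1+3/5z) = 1 + z + 2/15z²
  so R(z) = 1 + z + 2/15z².

Find x<0 with |R(x)|<1.
x=-1.7: |R|=0.3147
R=1: x+2/15x²=0 ⇒ x=−15/2=-7.5000; min R=1−1/(4·2/15)=-0.8750>−1
Confirm numerically:
  x=-7.172: |R|=0.68634 <1
  x=-4.351: |R|=0.82684 <1
  x=-3.980: |R|=0.86795 <1
  x=-3.708: |R|=0.87476 <1
  x=-7.783: |R|=1.29368 >1
  x=-7.595: |R|=1.09620 >1
So |R|<1 on (-7.5000, 0).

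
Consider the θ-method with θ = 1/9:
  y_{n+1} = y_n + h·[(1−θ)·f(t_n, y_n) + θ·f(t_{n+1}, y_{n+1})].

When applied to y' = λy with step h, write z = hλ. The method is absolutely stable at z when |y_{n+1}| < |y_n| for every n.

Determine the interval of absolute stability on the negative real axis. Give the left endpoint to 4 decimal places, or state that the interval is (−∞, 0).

z∈(-2.5714,0).

With y'=λy (z=hλ):
  y_{n+1} = y_n + z·[8/9·y_n + 1/9·y_{n+1}] ⇒ (1 − 1/9z)y_{n+1} = (1 + 8/9z)y_n
  Hence R(z) = (1 + 8/9z)/(1 − 1/9z).

Need |R(x)|<1, x<0.
x=-1.69: |R|=0.4228
R=−1: 1+8/9x = −1+1/9x ⇒ -7/9x=2 ⇒ x=2/(-7/9)=-2.5714
Confirm numerically:
  x=-1.812: |R|=0.50832 <1
  x=-1.783: |R|=0.48818 <1
  x=-1.150: |R|=0.01970 <1
  x=-2.716: |R|=1.08638 >1
  x=-2.698: |R|=1.07574 >1
  x=-2.637: |R|=1.03944 >1
Stable set (-2.5714, 0).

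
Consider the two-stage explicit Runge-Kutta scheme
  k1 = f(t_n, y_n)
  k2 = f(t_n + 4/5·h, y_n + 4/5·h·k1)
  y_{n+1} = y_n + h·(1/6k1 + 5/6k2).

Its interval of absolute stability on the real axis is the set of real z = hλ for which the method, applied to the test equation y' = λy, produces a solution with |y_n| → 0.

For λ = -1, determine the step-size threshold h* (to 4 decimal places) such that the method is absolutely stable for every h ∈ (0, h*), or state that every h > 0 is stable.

(-1.5000,0); λ=-1 ⇒ h* = (3/2)/1 = 1.5000.

Test eqn y'=λy, z=hλ:
  k1=λy_n ⇒ h·k1=z·y_n;  k2=λ(1+4/5z)y_n ⇒ h·k2=z(1+4/5z)y_n
  y_{n+1}/y_n = 1 + 1/6z + 5/6z(1+4/5z) = 1 + z + 2/3z²
  R(z) = 1 + z + 2/3z².

Need |R(x)|<1, x<0.
x=-1.79: |R|=1.3461
R=1: x+2/3x²=0 ⇒ x=−3/2=-1.5000; min R=1−1/(4·2/3)=0.6250>−1
Confirm numerically:
  x=-1.455: |R|=0.95635 <1
  x=-1.012: |R|=0.67076 <1
  x=-0.785: |R|=0.62582 <1
  x=-0.640: |R|=0.63307 <1
  x=-1.920: |R|=1.53760 >1
  x=-1.903: |R|=1.51127 >1
  x=-1.819: |R|=1.38684 >1
Interval (-1.5000, 0).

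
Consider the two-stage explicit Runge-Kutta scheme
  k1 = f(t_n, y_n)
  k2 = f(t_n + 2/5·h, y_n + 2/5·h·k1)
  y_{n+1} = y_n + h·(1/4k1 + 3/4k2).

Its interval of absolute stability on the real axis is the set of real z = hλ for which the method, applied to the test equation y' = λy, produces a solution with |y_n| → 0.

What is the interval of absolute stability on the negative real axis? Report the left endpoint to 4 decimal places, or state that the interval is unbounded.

z∈(-3.3333,0).

With y'=λy (z=hλ):
  k1=λy_n ⇒ h·k1=z·y_n;  k2=λ(1+2/5z)y_n ⇒ h·k2=z(1+2/5z)y_n
  y_{n+1}/y_n = 1 + 1/4z + 3/4z(1+2/5z) = 1 + z + 3/10z²
  Hence R(z) = 1 + z + 3/10z².

Find x<0 with |R(x)|<1.
x=-1.07: |R|=0.2735
R=1: x+3/10x²=0 ⇒ x=−10/3=-3.3333; min R=1−1/(4·3/10)=0.1667>−1
Confirm numerically:
  x=-2.027: |R|=0.20562 <1
  x=-2.014: |R|=0.20286 <1
  x=-1.475: |R|=0.17769 <1
  x=-3.931: |R|=1.70483 >1
  x=-3.820: |R|=1.55772 >1
  x=-3.801: |R|=1.53328 >1
So |R|<1 on (-3.3333, 0).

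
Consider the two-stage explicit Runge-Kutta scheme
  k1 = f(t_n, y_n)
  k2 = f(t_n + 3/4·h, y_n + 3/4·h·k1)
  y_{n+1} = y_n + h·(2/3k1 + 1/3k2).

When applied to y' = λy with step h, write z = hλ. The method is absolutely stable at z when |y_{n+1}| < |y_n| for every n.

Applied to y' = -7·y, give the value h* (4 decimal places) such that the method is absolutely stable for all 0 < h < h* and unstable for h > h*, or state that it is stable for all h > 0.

Test eqn y'=λy, z=hλ:
  k1=λy_n ⇒ h·k1=z·y_n;  k2=λ(1+3/4z)y_n ⇒ h·k2=z(1+3/4z)y_n
  y_{n+1}/y_n = 1 + 2/3z + 1/3z(1+3/4z) = 1 + z + 1/4z²
  Hence R(z) = 1 + z + 1/4z².

Solve |R(x)|<1 on ℝ⁻.
x=-0.46: |R|=0.5929
R=1: x+1/4x²=0 ⇒ x=−4=-4.0000; min R=1−1/(4·1/4)=0.0000>−1
Confirm numerically:
  x=-3.741: |R|=0.75777 <1
  x=-2.306: |R|=0.02341 <1
  x=-2.246: |R|=0.01513 <1
  x=-2.240: |R|=0.01440 <1
  x=-4.512: |R|=1.57754 >1
  x=-4.446: |R|=1.49573 >1
  x=-4.414: |R|=1.45685 >1
Stable set (-4.0000, 0).

(-4.0000,0); λ=-7 ⇒ h* = (4)/7 = 0.5714.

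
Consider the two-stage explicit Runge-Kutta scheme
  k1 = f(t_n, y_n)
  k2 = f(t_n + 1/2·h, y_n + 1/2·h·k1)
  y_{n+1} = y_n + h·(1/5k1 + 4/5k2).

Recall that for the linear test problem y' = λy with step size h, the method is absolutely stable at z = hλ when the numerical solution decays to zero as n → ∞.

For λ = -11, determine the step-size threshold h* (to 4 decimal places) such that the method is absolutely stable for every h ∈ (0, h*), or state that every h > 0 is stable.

(-2.5000,0); λ=-11 ⇒ h* = (5/2)/11 = 0.2273.

Test eqn y'=λy, z=hλ:
  k1=λy_n ⇒ h·k1=z·y_n;  k2=λ(1+1/2z)y_n ⇒ h·k2=z(1+1/2z)y_n
  y_{n+1}/y_n = 1 + 1/5z + 4/5z(1+1/2z) = 1 + z + 2/5z²
  so R(z) = 1 + z + 2/5z².

Solve |R(x)|<1 on ℝ⁻.
x=-1.02: |R|=0.3962
R=1: x+2/5x²=0 ⇒ x=−5/2=-2.5000; min R=1−1/(4·2/5)=0.3750>−1
Confirm numerically:
  x=-2.314: |R|=0.82784 <1
  x=-2.188: |R|=0.72694 <1
  x=-1.800: |R|=0.49600 <1
  x=-1.361: |R|=0.37993 <1
  x=-2.994: |R|=1.59161 >1
  x=-2.868: |R|=1.42217 >1
Stable set (-2.5000, 0).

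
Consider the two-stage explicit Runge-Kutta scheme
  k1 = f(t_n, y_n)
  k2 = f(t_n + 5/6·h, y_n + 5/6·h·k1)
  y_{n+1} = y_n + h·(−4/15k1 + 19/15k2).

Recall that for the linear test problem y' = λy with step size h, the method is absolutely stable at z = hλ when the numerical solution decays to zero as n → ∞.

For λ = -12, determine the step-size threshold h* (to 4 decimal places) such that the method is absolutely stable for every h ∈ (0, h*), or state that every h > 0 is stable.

On y'=λy, z=hλ:
  k1=λy_n ⇒ h·k1=z·y_n;  k2=λ(1+5/6z)y_n ⇒ h·k2=z(1+5/6z)y_n
  y_{n+1}/y_n = 1 − 4/15z + 19/15z(1+5/6z) = 1 + z + 19/18z²
  so R(z) = 1 + z + 19/18z².

Boundary: |R(x)|=1, x<0.
x=-0.93: |R|=0.9829
R=1: x+19/18x²=0 ⇒ x=−18/19=-0.9474; min R=1−1/(4·19/18)=0.7632>−1
Confirm numerically:
  x=-0.870: |R|=0.92895 <1
  x=-0.727: |R|=0.83089 <1
  x=-0.441: |R|=0.76429 <1
  x=-1.522: |R|=1.92318 >1
  x=-1.389: |R|=1.64751 >1
Interval (-0.9474, 0).

(-0.9474,0); λ=-12 ⇒ h* = (18/19)/12 = 0.0789.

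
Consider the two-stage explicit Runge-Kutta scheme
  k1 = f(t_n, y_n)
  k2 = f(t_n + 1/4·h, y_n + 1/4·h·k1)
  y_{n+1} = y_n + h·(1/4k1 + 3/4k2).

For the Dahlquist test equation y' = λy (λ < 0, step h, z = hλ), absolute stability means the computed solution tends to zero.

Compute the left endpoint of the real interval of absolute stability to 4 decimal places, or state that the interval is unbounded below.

left endpoint -5.3333.

On y'=λy, z=hλ:
  k1=λy_n ⇒ h·k1=z·y_n;  k2=λ(1+1/4z)y_n ⇒ h·k2=z(1+1/4z)y_n
  y_{n+1}/y_n = 1 + 1/4z + 3/4z(1+1/4z) = 1 + z + 3/16z²
  R(z) = 1 + z + 3/16z².

Solve |R(x)|<1 on ℝ⁻.
x=-1.05: |R|=0.1567
R=1: x+3/16x²=0 ⇒ x=−16/3=-5.3333; min R=1−1/(4·3/16)=-0.3333>−1
Confirm numerically:
  x=-4.971: |R|=0.66228 <1
  x=-4.759: |R|=0.48752 <1
  x=-3.013: |R|=0.31084 <1
  x=-2.627: |R|=0.33304 <1
  x=-5.723: |R|=1.41814 >1
  x=-5.664: |R|=1.35117 >1
  x=-5.545: |R|=1.22007 >1
Stable set (-5.3333, 0).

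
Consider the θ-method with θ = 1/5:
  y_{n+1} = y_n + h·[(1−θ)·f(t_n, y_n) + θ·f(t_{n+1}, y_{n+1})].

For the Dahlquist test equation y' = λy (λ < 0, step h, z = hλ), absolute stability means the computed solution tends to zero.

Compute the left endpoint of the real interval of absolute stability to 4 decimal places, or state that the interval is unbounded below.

z* = -3.3333.

Set f=λy, z=hλ:
  y_{n+1} = y_n + z·[4/5·y_n + 1/5·y_{n+1}] ⇒ (1 − 1/5z)y_{n+1} = (1 + 4/5z)y_n
  R(z) = (1 + 4/5z)/(1 − 1/5z).

Need |R(x)|<1, x<0.
x=-1.43: |R|=0.1120
R=−1: 1+4/5x = −1+1/5x ⇒ -3/5x=2 ⇒ x=2/(-3/5)=-3.3333
Confirm numerically:
  x=-2.807: |R|=0.79775 <1
  x=-2.658: |R|=0.73544 <1
  x=-1.803: |R|=0.32515 <1
  x=-3.775: |R|=1.15100 >1
  x=-3.748: |R|=1.14220 >1
  x=-3.459: |R|=1.04457 >1
So |R|<1 on (-3.3333, 0).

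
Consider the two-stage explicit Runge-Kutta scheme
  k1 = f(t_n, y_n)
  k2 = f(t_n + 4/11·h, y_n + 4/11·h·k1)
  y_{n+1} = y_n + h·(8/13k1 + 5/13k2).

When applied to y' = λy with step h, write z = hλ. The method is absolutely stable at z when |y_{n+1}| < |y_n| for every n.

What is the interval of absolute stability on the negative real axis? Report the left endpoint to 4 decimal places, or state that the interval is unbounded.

(-7.1500, 0).

Set f=λy, z=hλ:
  k1=λy_n ⇒ h·k1=z·y_n;  k2=λ(1+4/11z)y_n ⇒ h·k2=z(1+4/11z)y_n
  y_{n+1}/y_n = 1 + 8/13z + 5/13z(1+4/11z) = 1 + z + 20/143z²
  so R(z) = 1 + z + 20/143z².

Solve |R(x)|<1 on ℝ⁻.
x=-1.22: |R|=0.0118
R=1: x+20/143x²=0 ⇒ x=−143/20=-7.1500; min R=1−1/(4·20/143)=-0.7875>−1
Confirm numerically:
  x=-6.908: |R|=0.76619 <1
  x=-6.718: |R|=0.59410 <1
  x=-6.681: |R|=0.56176 <1
  x=-7.691: |R|=1.58193 >1
  x=-7.585: |R|=1.46147 >1
  x=-7.463: |R|=1.32670 >1
So |R|<1 on (-7.1500, 0).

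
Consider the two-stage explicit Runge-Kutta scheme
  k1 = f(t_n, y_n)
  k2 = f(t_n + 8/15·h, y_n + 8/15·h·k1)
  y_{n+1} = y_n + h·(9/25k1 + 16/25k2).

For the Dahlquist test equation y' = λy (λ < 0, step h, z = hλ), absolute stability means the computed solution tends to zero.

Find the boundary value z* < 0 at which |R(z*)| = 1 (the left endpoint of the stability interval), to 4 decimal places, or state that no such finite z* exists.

z* = -2.9297.

Set f=λy, z=hλ:
  k1=λy_n ⇒ h·k1=z·y_n;  k2=λ(1+8/15z)y_n ⇒ h·k2=z(1+8/15z)y_n
  y_{n+1}/y_n = 1 + 9/25z + 16/25z(1+8/15z) = 1 + z + 128/375z²
  so R(z) = 1 + z + 128/375z².

Find x<0 with |R(x)|<1.
x=-1.43: |R|=0.2680
R=1: x+128/375x²=0 ⇒ x=−375/128=-2.9297; min R=1−1/(4·128/375)=0.2676>−1
Confirm numerically:
  x=-2.869: |R|=0.94057 <1
  x=-2.263: |R|=0.48503 <1
  x=-1.933: |R|=0.34239 <1
  x=-1.589: |R|=0.27284 <1
  x=-3.423: |R|=1.57638 >1
  x=-3.280: |R|=1.39220 >1
  x=-3.156: |R|=1.24379 >1
Interval (-2.9297, 0).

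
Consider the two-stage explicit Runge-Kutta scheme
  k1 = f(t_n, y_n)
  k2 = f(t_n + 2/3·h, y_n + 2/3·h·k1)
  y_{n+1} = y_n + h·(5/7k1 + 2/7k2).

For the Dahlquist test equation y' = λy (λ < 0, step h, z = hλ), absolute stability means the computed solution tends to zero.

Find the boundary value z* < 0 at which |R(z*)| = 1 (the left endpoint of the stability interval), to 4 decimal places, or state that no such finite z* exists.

On y'=λy, z=hλ:
  k1=λy_n ⇒ h·k1=z·y_n;  k2=λ(1+2/3z)y_n ⇒ h·k2=z(1+2/3z)y_n
  y_{n+1}/y_n = 1 + 5/7z + 2/7z(1+2/3z) = 1 + z + 4/21z²
  ⇒ R(z) = 1 + z + 4/21z².

Solve |R(x)|<1 on ℝ⁻.
x=-1.25: |R|=0.0476
R=1: x+4/21x²=0 ⇒ x=−21/4=-5.2500; min R=1−1/(4·4/21)=-0.3125>−1
Confirm numerically:
  x=-4.400: |R|=0.28762 <1
  x=-3.971: |R|=0.03259 <1
  x=-3.081: |R|=0.27289 <1
  x=-2.530: |R|=0.31078 <1
  x=-5.817: |R|=1.62824 >1
  x=-5.733: |R|=1.52744 >1
So |R|<1 on (-5.2500, 0).

left endpoint -5.2500.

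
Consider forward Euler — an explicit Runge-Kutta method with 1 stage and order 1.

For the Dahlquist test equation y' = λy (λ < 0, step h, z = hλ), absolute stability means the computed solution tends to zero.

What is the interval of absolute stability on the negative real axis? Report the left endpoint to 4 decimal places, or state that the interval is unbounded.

z∈(-2.0000,0).

On y'=λy, z=hλ:
  order 1, 1-stage ⇒ R(z)=1+z
  (e.g. R(-0.81)=0.19000, |R|=0.19000)

Find x<0 with |R(x)|<1.
x=-0.81: |R|=0.1900
|R(-2.02)|=1.0200 |R(-1.93)|=0.9300 |R(-0.59)|=0.4100
Bisect:
  x_lo=-2.5148 |R|=1.5148  x_hi=-0.3556 |R|=0.6444
  mid=-1.43520 |R|=0.43520 →hi
  mid=-1.97498 |R|=0.97498 →hi
  mid=-2.24487 |R|=1.24487 →lo
  mid=-2.10992 |R|=1.10992 →lo
  mid=-2.04245 |R|=1.04245 →lo
  mid=-2.00871 |R|=1.00871 →lo
  mid=-1.99185 |R|=0.99185 →hi
  ...
  [-2.00002,-1.99989] ⇒ x*=-2.0000
Stable set (-2.0000, 0).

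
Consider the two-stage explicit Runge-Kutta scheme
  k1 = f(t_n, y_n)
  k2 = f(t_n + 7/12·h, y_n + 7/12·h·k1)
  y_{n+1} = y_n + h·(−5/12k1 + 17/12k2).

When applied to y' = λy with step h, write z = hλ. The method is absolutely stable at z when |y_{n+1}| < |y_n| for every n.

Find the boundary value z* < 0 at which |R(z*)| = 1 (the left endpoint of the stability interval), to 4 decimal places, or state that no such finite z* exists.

left endpoint -1.2101.

On y'=λy, z=hλ:
  k1=λy_n ⇒ h·k1=z·y_n;  k2=λ(1+7/12z)y_n ⇒ h·k2=z(1+7/12z)y_n
  y_{n+1}/y_n = 1 − 5/12z + 17/12z(1+7/12z) = 1 + z + 119/144z²
  R(z) = 1 + z + 119/144z².

Find x<0 with |R(x)|<1.
x=-0.7: |R|=0.7049
R=1: x+119/144x²=0 ⇒ x=−144/119=-1.2101; min R=1−1/(4·119/144)=0.6975>−1
Confirm numerically:
  x=-1.187: |R|=0.97736 <1
  x=-1.088: |R|=0.89023 <1
  x=-0.958: |R|=0.80043 <1
  x=-0.533: |R|=0.70177 <1
  x=-1.722: |R|=1.72848 >1
  x=-1.584: |R|=1.48946 >1
  x=-1.404: |R|=1.22499 >1
Interval (-1.2101, 0).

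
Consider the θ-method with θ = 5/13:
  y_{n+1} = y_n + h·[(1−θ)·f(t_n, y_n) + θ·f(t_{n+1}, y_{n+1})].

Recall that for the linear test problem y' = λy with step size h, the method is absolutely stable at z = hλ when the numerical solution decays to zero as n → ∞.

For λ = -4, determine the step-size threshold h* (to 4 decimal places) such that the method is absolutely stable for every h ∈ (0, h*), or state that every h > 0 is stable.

(-8.6667,0); λ=-4 ⇒ h* = (26/3)/4 = 2.1667.

Test eqn y'=λy, z=hλ:
  y_{n+1} = y_n + z·[8/13·y_n + 5/13·y_{n+1}] ⇒ (1 − 5/13z)y_{n+1} = (1 + 8/13z)y_n
  Hence R(z) = (1 + 8/13z)/(1 − 5/13z).

Find x<0 with |R(x)|<1.
x=-0.76: |R|=0.4119
R=−1: 1+8/13x = −1+5/13x ⇒ -3/13x=2 ⇒ x=2/(-3/13)=-8.6667
Confirm numerically:
  x=-8.572: |R|=0.99492 <1
  x=-7.889: |R|=0.95552 <1
  x=-7.347: |R|=0.92040 <1
  x=-3.557: |R|=0.50206 <1
  x=-9.237: |R|=1.02891 >1
  x=-9.196: |R|=1.02692 >1
  x=-9.031: |R|=1.01879 >1
Stable set (-8.6667, 0).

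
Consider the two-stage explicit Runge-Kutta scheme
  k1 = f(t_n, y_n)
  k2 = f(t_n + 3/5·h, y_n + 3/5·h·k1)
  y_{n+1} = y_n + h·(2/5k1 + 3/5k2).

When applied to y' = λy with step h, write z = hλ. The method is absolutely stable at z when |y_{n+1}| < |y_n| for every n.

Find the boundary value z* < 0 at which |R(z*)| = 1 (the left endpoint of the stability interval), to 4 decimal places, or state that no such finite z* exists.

With y'=λy (z=hλ):
  k1=λy_n ⇒ h·k1=z·y_n;  k2=λ(1+3/5z)y_n ⇒ h·k2=z(1+3/5z)y_n
  y_{n+1}/y_n = 1 + 2/5z + 3/5z(1+3/5z) = 1 + z + 9/25z²
  Hence R(z) = 1 + z + 9/25z².

Boundary: |R(x)|=1, x<0.
x=-0.68: |R|=0.4865
R=1: x+9/25x²=0 ⇒ x=−25/9=-2.7778; min R=1−1/(4·9/25)=0.3056>−1
Confirm numerically:
  x=-2.750: |R|=0.97250 <1
  x=-1.810: |R|=0.36940 <1
  x=-1.703: |R|=0.34108 <1
  x=-1.487: |R|=0.30902 <1
  x=-3.374: |R|=1.72420 >1
  x=-3.030: |R|=1.27512 >1
  x=-2.933: |R|=1.16390 >1
So |R|<1 on (-2.7778, 0).

left endpoint -2.7778.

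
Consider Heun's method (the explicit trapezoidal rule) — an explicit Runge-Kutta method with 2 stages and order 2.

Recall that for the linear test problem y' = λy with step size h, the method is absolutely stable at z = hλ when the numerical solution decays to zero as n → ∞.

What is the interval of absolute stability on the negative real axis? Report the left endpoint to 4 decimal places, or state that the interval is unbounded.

(-2.0000, 0).

With y'=λy (z=hλ):
  order 2, 2-stage ⇒ R(z)=1+z+z^2/2
  (e.g. R(-1.27)=0.53645, |R|=0.53645)

Solve |R(x)|<1 on ℝ⁻.
x=-1.27: |R|=0.5364
|R(-2.29)|=1.3321 |R(-1.63)|=0.6985 |R(-1.2)|=0.5200
Bisect:
  x_lo=-2.7342 |R|=2.0038  x_hi=-0.3840 |R|=0.6897
  mid=-1.55912 |R|=0.65631 →hi
  mid=-2.14667 |R|=1.15742 →lo
  mid=-1.85289 |R|=0.86371 →hi
  mid=-1.99978 |R|=0.99978 →hi
  mid=-2.07323 |R|=1.07591 →lo
  mid=-2.03650 |R|=1.03717 →lo
  mid=-2.01814 |R|=1.01831 →lo
  mid=-2.00896 |R|=1.00900 →lo
  ...
  [-2.00007,-1.99992] ⇒ x*=-2.0000
Stable set (-2.0000, 0).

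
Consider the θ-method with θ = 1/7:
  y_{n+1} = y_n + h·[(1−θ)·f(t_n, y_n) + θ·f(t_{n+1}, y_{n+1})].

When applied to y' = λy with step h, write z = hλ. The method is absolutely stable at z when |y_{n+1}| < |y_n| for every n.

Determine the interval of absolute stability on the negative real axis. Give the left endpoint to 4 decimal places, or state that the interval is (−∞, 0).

Set f=λy, z=hλ:
  y_{n+1} = y_n + z·[6/7·y_n + 1/7·y_{n+1}] ⇒ (1 − 1/7z)y_{n+1} = (1 + 6/7z)y_n
  R(z) = (1 + 6/7z)/(1 − 1/7z).

Solve |R(x)|<1 on ℝ⁻.
x=-1.62: |R|=0.3155
R=−1: 1+6/7x = −1+1/7x ⇒ -5/7x=2 ⇒ x=2/(-5/7)=-2.8000
Confirm numerically:
  x=-2.511: |R|=0.84807 <1
  x=-2.234: |R|=0.69352 <1
  x=-1.212: |R|=0.03312 <1
  x=-3.388: |R|=1.28302 >1
  x=-3.146: |R|=1.17051 >1
Interval (-2.8000, 0).

(-2.8000, 0).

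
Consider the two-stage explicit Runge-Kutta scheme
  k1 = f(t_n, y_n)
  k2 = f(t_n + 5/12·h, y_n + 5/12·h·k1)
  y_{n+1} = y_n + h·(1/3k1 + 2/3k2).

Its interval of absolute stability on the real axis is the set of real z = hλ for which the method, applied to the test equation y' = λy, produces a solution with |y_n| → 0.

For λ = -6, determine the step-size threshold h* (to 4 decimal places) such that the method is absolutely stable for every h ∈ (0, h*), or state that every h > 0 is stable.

On y'=λy, z=hλ:
  k1=λy_n ⇒ h·k1=z·y_n;  k2=λ(1+5/12z)y_n ⇒ h·k2=z(1+5/12z)y_n
  y_{n+1}/y_n = 1 + 1/3z + 2/3z(1+5/12z) = 1 + z + 5/18z²
  so R(z) = 1 + z + 5/18z².

Find x<0 with |R(x)|<1.
x=-0.83: |R|=0.3614
R=1: x+5/18x²=0 ⇒ x=−18/5=-3.6000; min R=1−1/(4·5/18)=0.1000>−1
Confirm numerically:
  x=-2.940: |R|=0.46100 <1
  x=-2.016: |R|=0.11296 <1
  x=-1.932: |R|=0.10484 <1
  x=-3.894: |R|=1.31801 >1
  x=-3.865: |R|=1.28451 >1
  x=-3.836: |R|=1.25147 >1
Interval (-3.6000, 0).

(-3.6000,0); λ=-6 ⇒ h* = (18/5)/6 = 0.6000.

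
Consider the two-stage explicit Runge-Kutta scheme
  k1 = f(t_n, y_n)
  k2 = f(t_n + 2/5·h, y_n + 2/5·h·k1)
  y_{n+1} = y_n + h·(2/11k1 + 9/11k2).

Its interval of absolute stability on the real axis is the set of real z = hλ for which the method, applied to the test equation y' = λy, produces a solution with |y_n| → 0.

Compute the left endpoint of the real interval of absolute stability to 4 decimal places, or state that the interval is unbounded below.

With y'=λy (z=hλ):
  k1=λy_n ⇒ h·k1=z·y_n;  k2=λ(1+2/5z)y_n ⇒ h·k2=z(1+2/5z)y_n
  y_{n+1}/y_n = 1 + 2/11z + 9/11z(1+2/5z) = 1 + z + 18/55z²
  R(z) = 1 + z + 18/55z².

Solve |R(x)|<1 on ℝ⁻.
x=-1.02: |R|=0.3205
R=1: x+18/55x²=0 ⇒ x=−55/18=-3.0556; min R=1−1/(4·18/55)=0.2361>−1
Confirm numerically:
  x=-2.992: |R|=0.93777 <1
  x=-2.468: |R|=0.52543 <1
  x=-1.967: |R|=0.29925 <1
  x=-3.631: |R|=1.68382 >1
  x=-3.351: |R|=1.32401 >1
Interval (-3.0556, 0).

z* = -3.0556.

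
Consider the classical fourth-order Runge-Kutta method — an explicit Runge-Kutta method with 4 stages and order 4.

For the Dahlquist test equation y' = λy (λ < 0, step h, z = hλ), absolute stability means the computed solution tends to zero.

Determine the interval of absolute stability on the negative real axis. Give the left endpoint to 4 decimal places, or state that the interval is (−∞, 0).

(-2.7853, 0).

With y'=λy (z=hλ):
  order 4, 4-stage ⇒ R(z)=1+z+z^2/2+z^3/6+z^4/24
  (e.g. R(-1.57)=0.27062, |R|=0.27062)

Need |R(x)|<1, x<0.
x=-1.57: |R|=0.2706
|R(-1.09)|=0.3470 |R(-0.96)|=0.3887 |R(-0.81)|=0.4474
Bisect:
  x_lo=-3.5927 |R|=3.0740  x_hi=-0.3989 |R|=0.6711
  mid=-1.99579 |R|=0.33194 →hi
  mid=-2.79424 |R|=1.01357 →lo
  mid=-2.39502 |R|=0.55431 →hi
  mid=-2.59463 |R|=0.74859 →hi
  mid=-2.69443 |R|=0.87144 →hi
  mid=-2.74434 |R|=0.93999 →hi
  mid=-2.76929 |R|=0.97614 →hi
  mid=-2.78176 |R|=0.99469 →hi
  ...
  [-2.78547,-2.78527] ⇒ x*=-2.7853
So |R|<1 on (-2.7853, 0).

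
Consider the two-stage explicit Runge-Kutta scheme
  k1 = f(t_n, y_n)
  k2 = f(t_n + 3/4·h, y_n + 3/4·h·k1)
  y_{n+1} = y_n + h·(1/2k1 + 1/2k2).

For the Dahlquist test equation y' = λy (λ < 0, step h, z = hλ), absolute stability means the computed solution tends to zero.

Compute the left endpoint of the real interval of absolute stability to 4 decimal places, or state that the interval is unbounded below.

With y'=λy (z=hλ):
  k1=λy_n ⇒ h·k1=z·y_n;  k2=λ(1+3/4z)y_n ⇒ h·k2=z(1+3/4z)y_n
  y_{n+1}/y_n = 1 + 1/2z + 1/2z(1+3/4z) = 1 + z + 3/8z²
  Hence R(z) = 1 + z + 3/8z².

Find x<0 with |R(x)|<1.
x=-0.72: |R|=0.4744
R=1: x+3/8x²=0 ⇒ x=−8/3=-2.6667; min R=1−1/(4·3/8)=0.3333>−1
Confirm numerically:
  x=-2.579: |R|=0.91522 <1
  x=-2.502: |R|=0.84550 <1
  x=-1.494: |R|=0.34301 <1
  x=-3.147: |R|=1.56685 >1
  x=-2.716: |R|=1.05025 >1
So |R|<1 on (-2.6667, 0).

left endpoint -2.6667.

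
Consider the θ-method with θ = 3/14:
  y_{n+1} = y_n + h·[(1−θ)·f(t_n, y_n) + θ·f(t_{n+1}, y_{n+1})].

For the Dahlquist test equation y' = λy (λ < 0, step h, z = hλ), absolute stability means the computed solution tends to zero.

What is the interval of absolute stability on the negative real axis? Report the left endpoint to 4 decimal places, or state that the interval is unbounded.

z∈(-3.5000,0).

With y'=λy (z=hλ):
  y_{n+1} = y_n + z·[11/14·y_n + 3/14·y_{n+1}] ⇒ (1 − 3/14z)y_{n+1} = (1 + 11/14z)y_n
  so R(z) = (1 + 11/14z)/(1 − 3/14z).

Need |R(x)|<1, x<0.
x=-0.98: |R|=0.1901
R=−1: 1+11/14x = −1+3/14x ⇒ -4/7x=2 ⇒ x=2/(-4/7)=-3.5000
Confirm numerically:
  x=-3.438: |R|=0.97960 <1
  x=-2.358: |R|=0.56648 <1
  x=-2.210: |R|=0.49976 <1
  x=-1.411: |R|=0.08342 <1
  x=-4.090: |R|=1.17967 >1
  x=-4.082: |R|=1.17740 >1
  x=-4.055: |R|=1.16969 >1
Stable set (-3.5000, 0).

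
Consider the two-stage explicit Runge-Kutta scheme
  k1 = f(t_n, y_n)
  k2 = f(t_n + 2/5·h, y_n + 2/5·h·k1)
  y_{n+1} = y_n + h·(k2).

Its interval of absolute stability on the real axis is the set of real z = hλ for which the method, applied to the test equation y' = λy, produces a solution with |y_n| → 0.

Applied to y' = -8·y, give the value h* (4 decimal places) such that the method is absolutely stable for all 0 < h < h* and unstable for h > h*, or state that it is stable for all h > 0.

Test eqn y'=λy, z=hλ:
  k1=λy_n ⇒ h·k1=z·y_n;  k2=λ(1+2/5z)y_n ⇒ h·k2=z(1+2/5z)y_n
  y_{n+1}/y_n = 1 + z(1+2/5z) = 1 + z + 2/5z²
  ⇒ R(z) = 1 + z + 2/5z².

Boundary: |R(x)|=1, x<0.
x=-1.75: |R|=0.4750
R=1: x+2/5x²=0 ⇒ x=−5/2=-2.5000; min R=1−1/(4·2/5)=0.3750>−1
Confirm numerically:
  x=-2.427: |R|=0.92913 <1
  x=-2.346: |R|=0.85549 <1
  x=-2.286: |R|=0.80432 <1
  x=-1.496: |R|=0.39921 <1
  x=-2.746: |R|=1.27021 >1
  x=-2.693: |R|=1.20790 >1
  x=-2.684: |R|=1.19754 >1
So |R|<1 on (-2.5000, 0).

(-2.5000,0); λ=-8 ⇒ h* = (5/2)/8 = 0.3125.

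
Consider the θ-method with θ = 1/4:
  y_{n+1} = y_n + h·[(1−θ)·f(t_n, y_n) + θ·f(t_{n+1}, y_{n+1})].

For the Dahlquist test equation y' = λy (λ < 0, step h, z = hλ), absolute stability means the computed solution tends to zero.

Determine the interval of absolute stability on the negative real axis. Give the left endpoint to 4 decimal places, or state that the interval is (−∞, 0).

z∈(-4.0000,0).

With y'=λy (z=hλ):
  y_{n+1} = y_n + z·[3/4·y_n + 1/4·y_{n+1}] ⇒ (1 − 1/4z)y_{n+1} = (1 + 3/4z)y_n
  R(z) = (1 + 3/4z)/(1 − 1/4z).

Solve |R(x)|<1 on ℝ⁻.
x=-0.98: |R|=0.2129
R=−1: 1+3/4x = −1+1/4x ⇒ -1/2x=2 ⇒ x=2/(-1/2)=-4.0000
Confirm numerically:
  x=-3.267: |R|=0.79827 <1
  x=-2.739: |R|=0.62576 <1
  x=-2.731: |R|=0.62294 <1
  x=-4.526: |R|=1.12339 >1
  x=-4.153: |R|=1.03753 >1
  x=-4.084: |R|=1.02078 >1
So |R|<1 on (-4.0000, 0).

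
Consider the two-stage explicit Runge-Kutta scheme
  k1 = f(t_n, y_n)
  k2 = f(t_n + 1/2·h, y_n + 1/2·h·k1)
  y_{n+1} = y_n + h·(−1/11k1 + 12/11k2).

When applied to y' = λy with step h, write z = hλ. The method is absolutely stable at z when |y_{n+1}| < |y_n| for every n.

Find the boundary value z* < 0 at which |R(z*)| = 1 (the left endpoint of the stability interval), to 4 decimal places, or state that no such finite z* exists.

With y'=λy (z=hλ):
  k1=λy_n ⇒ h·k1=z·y_n;  k2=λ(1+1/2z)y_n ⇒ h·k2=z(1+1/2z)y_n
  y_{n+1}/y_n = 1 − 1/11z + 12/11z(1+1/2z) = 1 + z + 6/11z²
  R(z) = 1 + z + 6/11z².

Boundary: |R(x)|=1, x<0.
x=-0.5: |R|=0.6364
R=1: x+6/11x²=0 ⇒ x=−11/6=-1.8333; min R=1−1/(4·6/11)=0.5417>−1
Confirm numerically:
  x=-1.268: |R|=0.60899 <1
  x=-1.010: |R|=0.54642 <1
  x=-0.786: |R|=0.55098 <1
  x=-2.405: |R|=1.74992 >1
  x=-2.199: |R|=1.43860 >1
Interval (-1.8333, 0).

left endpoint -1.8333.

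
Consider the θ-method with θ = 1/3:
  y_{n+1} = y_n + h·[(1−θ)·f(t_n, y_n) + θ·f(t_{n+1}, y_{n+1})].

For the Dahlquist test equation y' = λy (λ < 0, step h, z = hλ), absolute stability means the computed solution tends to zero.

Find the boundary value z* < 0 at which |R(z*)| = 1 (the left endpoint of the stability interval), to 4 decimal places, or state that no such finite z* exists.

With y'=λy (z=hλ):
  y_{n+1} = y_n + z·[2/3·y_n + 1/3·y_{n+1}] ⇒ (1 − 1/3z)y_{n+1} = (1 + 2/3z)y_n
  ⇒ R(z) = (1 + 2/3z)/(1 − 1/3z).

Solve |R(x)|<1 on ℝ⁻.
x=-1.67: |R|=0.0728
R=−1: 1+2/3x = −1+1/3x ⇒ -1/3x=2 ⇒ x=2/(-1/3)=-6.0000
Confirm numerically:
  x=-5.328: |R|=0.91931 <1
  x=-4.709: |R|=0.83253 <1
  x=-3.632: |R|=0.64294 <1
  x=-3.351: |R|=0.58290 <1
  x=-6.439: |R|=1.04651 >1
  x=-6.279: |R|=1.03007 >1
Stable set (-6.0000, 0).

z* = -6.0000.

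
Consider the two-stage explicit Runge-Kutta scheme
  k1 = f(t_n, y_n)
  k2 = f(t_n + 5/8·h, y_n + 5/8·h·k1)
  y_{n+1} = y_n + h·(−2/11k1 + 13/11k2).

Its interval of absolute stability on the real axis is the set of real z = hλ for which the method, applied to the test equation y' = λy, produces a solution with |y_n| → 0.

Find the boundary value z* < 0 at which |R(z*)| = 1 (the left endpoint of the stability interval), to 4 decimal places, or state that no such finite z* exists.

On y'=λy, z=hλ:
  k1=λy_n ⇒ h·k1=z·y_n;  k2=λ(1+5/8z)y_n ⇒ h·k2=z(1+5/8z)y_n
  y_{n+1}/y_n = 1 − 2/11z + 13/11z(1+5/8z) = 1 + z + 65/88z²
  so R(z) = 1 + z + 65/88z².

Solve |R(x)|<1 on ℝ⁻.
x=-0.39: |R|=0.7223
R=1: x+65/88x²=0 ⇒ x=−88/65=-1.3538; min R=1−1/(4·65/88)=0.6615>−1
Confirm numerically:
  x=-1.072: |R|=0.77683 <1
  x=-0.994: |R|=0.73580 <1
  x=-0.971: |R|=0.72542 <1
  x=-0.666: |R|=0.66163 <1
  x=-1.894: |R|=1.75566 >1
  x=-1.666: |R|=1.38413 >1
So |R|<1 on (-1.3538, 0).

z* = -1.3538.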